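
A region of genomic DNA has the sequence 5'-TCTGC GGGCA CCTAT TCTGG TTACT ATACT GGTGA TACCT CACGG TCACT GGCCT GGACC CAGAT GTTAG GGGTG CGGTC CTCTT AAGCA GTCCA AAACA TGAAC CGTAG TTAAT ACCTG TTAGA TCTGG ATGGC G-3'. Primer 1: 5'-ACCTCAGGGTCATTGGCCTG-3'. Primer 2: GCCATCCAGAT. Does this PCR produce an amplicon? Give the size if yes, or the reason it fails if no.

Primer 1 (ACCTCAGGGTCATTGGCCTG) does not match the top strand, and its reverse complement CAGGCCAATGACCCTGAGGT does not match either.
With no annealing site for primer 1, no amplification occurs.

No product — primer 1 has no binding site in the template.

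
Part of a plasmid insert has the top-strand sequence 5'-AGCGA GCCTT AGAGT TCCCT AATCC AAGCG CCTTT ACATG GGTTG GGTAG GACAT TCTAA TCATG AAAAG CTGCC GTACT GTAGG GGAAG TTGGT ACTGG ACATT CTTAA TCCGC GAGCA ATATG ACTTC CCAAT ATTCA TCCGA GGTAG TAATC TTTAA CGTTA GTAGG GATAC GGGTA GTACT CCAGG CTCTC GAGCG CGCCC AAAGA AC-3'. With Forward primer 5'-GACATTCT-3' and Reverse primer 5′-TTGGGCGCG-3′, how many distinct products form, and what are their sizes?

Two products: 157 bp, 108 bp

The forward primer GACATTCT matches the top strand at positions 51–58, 100–107.
The reverse primer's reverse complement is CGCGCCCAA, matching at positions 199–207.
Each forward site pairs with the reverse site to give a product ending at position 207: sizes 157, 108 bp.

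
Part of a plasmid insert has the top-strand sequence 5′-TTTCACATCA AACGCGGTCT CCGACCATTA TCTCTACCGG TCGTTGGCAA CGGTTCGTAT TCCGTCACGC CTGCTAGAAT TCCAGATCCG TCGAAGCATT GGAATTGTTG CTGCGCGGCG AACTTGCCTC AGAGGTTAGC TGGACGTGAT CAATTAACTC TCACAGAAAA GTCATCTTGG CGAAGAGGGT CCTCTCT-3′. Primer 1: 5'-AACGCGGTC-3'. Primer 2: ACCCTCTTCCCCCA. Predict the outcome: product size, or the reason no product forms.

Primer 2 (ACCCTCTTCCCCCA) does not match the top strand, and its reverse complement TGGGGGAAGAGGGT does not match either.
With no annealing site for primer 2, no amplification occurs.

No product — primer 2 has no binding site in the template.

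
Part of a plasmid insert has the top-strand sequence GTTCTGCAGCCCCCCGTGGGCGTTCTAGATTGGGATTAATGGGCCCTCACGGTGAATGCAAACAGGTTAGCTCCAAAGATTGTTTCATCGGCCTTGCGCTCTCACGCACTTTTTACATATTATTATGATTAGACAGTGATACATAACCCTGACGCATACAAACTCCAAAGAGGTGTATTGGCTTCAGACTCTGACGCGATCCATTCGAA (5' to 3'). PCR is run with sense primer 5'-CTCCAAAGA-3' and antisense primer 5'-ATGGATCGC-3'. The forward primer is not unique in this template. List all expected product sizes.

134 bp, 42 bp

The forward primer CTCCAAAGA matches the top strand at positions 71–79, 163–171.
The reverse primer's reverse complement is GCGATCCAT, matching at positions 196–204.
Each forward site pairs with the reverse site to give a product ending at position 204: sizes 134, 42 bp.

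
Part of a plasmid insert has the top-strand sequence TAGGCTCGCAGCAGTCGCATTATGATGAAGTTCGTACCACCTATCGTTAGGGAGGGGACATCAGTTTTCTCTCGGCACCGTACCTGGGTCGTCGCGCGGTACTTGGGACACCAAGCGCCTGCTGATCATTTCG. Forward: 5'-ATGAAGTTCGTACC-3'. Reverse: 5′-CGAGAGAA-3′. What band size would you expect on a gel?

Scanning the template, ATGAAGTTCGTACC occurs at positions 25–38; this primer anneals to the bottom strand there with its 3' end pointing downstream.
Reverse complement of the reverse primer: TTCTCTCG. This occurs on the top strand at positions 67–74.
Product length = (reverse-primer end) − (forward-primer start) + 1 = 74 − 25 + 1 = 50 bp.

50 bp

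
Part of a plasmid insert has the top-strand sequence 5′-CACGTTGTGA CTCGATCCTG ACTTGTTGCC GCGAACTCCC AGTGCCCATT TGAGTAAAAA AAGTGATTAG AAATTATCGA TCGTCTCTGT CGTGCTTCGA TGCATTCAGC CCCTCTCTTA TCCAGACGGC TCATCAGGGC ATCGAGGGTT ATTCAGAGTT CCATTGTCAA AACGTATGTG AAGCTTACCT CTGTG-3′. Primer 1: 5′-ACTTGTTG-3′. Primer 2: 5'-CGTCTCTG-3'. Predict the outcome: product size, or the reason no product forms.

No product — both primers anneal to the same strand and extend in the same direction.

Primer 1 (ACTTGTTG) matches the top strand at positions 21–28 (3' end points downstream).
Primer 2 (CGTCTCTG) also matches the top strand directly, at positions 82–89 — its reverse complement CAGAGACG is not present.
Both primers anneal to the bottom strand with 3' ends pointing the same way, so neither can prime synthesis back toward the other.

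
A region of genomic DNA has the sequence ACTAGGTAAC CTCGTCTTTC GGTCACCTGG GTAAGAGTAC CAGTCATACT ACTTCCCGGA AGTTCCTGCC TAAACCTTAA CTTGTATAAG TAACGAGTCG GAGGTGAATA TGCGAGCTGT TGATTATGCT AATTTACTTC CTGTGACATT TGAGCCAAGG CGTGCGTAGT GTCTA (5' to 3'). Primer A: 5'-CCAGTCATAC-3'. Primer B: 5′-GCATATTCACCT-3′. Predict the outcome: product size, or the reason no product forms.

Yes — a 74 bp product.

Primer A (CCAGTCATAC) matches the top strand at positions 40–49; it acts as a forward primer.
Primer B's reverse complement is AGGTGAATATGC, matching the top strand at positions 102–113; it acts as a reverse primer.
The 3' ends face each other across positions 40–113, giving a 74 bp product.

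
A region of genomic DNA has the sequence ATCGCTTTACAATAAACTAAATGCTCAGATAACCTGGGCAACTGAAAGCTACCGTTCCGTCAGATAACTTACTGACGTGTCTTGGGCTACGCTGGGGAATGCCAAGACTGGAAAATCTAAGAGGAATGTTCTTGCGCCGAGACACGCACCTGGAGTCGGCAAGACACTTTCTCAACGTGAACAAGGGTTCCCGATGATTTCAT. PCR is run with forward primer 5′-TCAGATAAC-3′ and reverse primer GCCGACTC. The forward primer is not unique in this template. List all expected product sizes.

136 bp, 101 bp

The forward primer TCAGATAAC matches the top strand at positions 25–33, 60–68.
The reverse primer's reverse complement is GAGTCGGC, matching at positions 153–160.
Each forward site pairs with the reverse site to give a product ending at position 160: sizes 136, 101 bp.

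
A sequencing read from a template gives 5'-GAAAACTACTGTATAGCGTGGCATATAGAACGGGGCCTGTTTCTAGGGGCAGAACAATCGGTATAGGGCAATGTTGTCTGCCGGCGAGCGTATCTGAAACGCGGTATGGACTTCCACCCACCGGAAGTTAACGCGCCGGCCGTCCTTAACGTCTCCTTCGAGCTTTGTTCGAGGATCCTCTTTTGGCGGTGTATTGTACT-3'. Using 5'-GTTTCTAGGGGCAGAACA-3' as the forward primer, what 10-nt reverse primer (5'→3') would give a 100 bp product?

The forward primer binds at positions 39–56, so a 100 bp product ends at position 39 + 100 − 1 = 138.
The reverse primer anneals to the top strand over positions 129–138, i.e. to TAACGCGCCG.
Its sequence written 5'→3' is the reverse complement: CGGCGCGTTA.

5'-CGGCGCGTTA-3'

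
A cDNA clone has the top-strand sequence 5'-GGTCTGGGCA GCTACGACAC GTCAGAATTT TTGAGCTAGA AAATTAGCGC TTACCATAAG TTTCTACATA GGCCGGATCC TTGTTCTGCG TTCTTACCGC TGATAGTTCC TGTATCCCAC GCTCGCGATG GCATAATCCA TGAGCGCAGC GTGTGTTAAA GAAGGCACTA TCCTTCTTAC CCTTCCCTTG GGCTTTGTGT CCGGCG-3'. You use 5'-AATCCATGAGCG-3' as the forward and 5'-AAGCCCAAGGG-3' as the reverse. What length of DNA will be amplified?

The forward primer matches the template at positions 135–146.
Reverse complement of the reverse primer: CCCTTGGGCTT. This occurs on the top strand at positions 185–195.
The product runs from position 135 to position 195, so its length is 195 − 135 + 1 = 61 bp.

61 bp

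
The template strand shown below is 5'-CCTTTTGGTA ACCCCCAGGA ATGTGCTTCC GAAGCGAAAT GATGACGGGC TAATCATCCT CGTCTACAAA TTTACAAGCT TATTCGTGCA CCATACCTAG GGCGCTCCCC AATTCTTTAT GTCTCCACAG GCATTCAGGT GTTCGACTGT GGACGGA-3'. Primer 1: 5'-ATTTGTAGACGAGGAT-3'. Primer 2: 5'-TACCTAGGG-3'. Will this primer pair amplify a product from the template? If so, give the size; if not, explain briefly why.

No product — the primers' 3' ends point away from each other.

Primer 1 (ATTTGTAGACGAGGAT) has reverse complement ATCCTCGTCTACAAAT, which matches the top strand at positions 56–71; primer 1 anneals to the top strand there with its 3' end pointing upstream toward position 56.
Primer 2 (TACCTAGGG) matches the top strand directly at positions 94–102; it anneals to the bottom strand with its 3' end pointing downstream toward position 102.
The 3' ends diverge (primer 1 extends toward position 1, primer 2 toward position 157), so the primers never converge on a shared product.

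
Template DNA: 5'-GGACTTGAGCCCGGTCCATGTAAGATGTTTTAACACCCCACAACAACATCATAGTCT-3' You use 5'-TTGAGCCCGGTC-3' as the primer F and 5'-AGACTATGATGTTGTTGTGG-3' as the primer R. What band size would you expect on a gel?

The forward primer matches the template at positions 5–16.
Taking the reverse complement of AGACTATGATGTTGTTGTGG gives CCACAACAACATCATAGTCT, found at positions 38–57 on the template; the primer anneals here to the top strand with its 3' end pointing upstream.
Amplicon spans positions 5–57: 53 bp.

53 bp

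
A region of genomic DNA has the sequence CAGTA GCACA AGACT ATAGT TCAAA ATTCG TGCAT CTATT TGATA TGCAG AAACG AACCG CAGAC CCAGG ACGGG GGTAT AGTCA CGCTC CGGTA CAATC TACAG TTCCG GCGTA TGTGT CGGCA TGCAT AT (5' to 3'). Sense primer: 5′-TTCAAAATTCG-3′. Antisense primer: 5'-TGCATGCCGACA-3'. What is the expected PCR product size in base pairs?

110 bp

Scanning the template, TTCAAAATTCG occurs at positions 20–30; this primer anneals to the bottom strand there with its 3' end pointing downstream.
The reverse primer's reverse complement is TGTCGGCATGCA, which matches the template at positions 118–129.
The product runs from position 20 to position 129, so its length is 129 − 20 + 1 = 110 bp.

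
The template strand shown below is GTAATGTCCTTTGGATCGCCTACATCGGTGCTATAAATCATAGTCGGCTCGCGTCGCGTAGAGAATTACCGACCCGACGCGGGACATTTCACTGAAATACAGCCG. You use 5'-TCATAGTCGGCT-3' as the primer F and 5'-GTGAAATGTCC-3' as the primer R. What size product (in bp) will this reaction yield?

55 bp

Forward primer TCATAGTCGGCT is found on the top strand at positions 38–49.
Reverse complement of the reverse primer: GGACATTTCAC. This occurs on the top strand at positions 82–92.
Product length = (reverse-primer end) − (forward-primer start) + 1 = 92 − 38 + 1 = 55 bp.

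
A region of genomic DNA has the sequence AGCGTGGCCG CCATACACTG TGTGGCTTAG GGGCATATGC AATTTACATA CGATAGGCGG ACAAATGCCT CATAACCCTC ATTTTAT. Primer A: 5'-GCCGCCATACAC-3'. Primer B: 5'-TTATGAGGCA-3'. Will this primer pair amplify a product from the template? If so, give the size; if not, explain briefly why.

Yes — a 69 bp product.

Primer A (GCCGCCATACAC) matches the top strand at positions 7–18; it acts as a forward primer.
Primer B's reverse complement is TGCCTCATAA, matching the top strand at positions 66–75; it acts as a reverse primer.
The 3' ends face each other across positions 7–75, giving a 69 bp product.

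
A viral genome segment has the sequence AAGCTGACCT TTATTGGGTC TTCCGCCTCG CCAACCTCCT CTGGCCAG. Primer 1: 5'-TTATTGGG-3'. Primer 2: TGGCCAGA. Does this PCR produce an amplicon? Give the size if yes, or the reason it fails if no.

Yes — a 37 bp product.

Primer 1 (TTATTGGG) matches the top strand at positions 11–18; it acts as a forward primer.
Primer 2's reverse complement is TCTGGCCA, matching the top strand at positions 40–47; it acts as a reverse primer.
The 3' ends face each other across positions 11–47, giving a 37 bp product.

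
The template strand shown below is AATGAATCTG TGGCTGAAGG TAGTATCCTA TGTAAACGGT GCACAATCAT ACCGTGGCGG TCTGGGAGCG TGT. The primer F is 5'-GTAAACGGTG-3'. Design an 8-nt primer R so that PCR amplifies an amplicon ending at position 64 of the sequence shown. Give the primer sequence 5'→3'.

The forward primer binds at positions 32–41; the product's 3' end on the top strand is position 64.
The reverse primer anneals to the top strand over positions 57–64, i.e. to GCGGTCTG.
Its sequence written 5'→3' is the reverse complement: CAGACCGC.

5'-CAGACCGC-3'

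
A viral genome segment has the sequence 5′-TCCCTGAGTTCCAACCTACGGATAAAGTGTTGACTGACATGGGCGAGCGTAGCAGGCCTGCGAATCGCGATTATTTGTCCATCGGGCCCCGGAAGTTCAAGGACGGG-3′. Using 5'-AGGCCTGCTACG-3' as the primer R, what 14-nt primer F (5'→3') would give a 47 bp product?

5'-AACCTACGGATAAA-3'

The reverse primer's reverse complement CGTAGCAGGCCT matches the template at positions 48–59, so the product ends at position 59.
A 47 bp product then starts at position 59 − 47 + 1 = 13.
The forward primer is identical to the top strand there: AACCTACGGATAAA.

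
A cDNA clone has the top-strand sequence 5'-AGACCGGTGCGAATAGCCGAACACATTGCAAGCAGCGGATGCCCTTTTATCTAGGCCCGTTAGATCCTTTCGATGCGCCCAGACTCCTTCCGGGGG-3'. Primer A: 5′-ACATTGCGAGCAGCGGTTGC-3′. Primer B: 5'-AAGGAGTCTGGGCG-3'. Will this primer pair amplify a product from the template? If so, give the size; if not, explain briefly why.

No product — primer A has no binding site in the template.

Primer A (ACATTGCGAGCAGCGGTTGC) does not match the top strand, and its reverse complement GCAACCGCTGCTCGCAATGT does not match either.
With no annealing site for primer A, no amplification occurs.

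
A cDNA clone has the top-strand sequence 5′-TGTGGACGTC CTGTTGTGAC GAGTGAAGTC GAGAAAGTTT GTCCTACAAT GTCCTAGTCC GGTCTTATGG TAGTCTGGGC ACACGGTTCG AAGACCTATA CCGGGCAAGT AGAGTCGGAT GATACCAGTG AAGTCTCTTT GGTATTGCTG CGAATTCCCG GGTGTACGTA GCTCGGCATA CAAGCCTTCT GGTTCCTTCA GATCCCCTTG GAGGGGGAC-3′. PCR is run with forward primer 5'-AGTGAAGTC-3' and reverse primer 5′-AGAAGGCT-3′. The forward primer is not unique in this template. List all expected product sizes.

The forward primer AGTGAAGTC matches the top strand at positions 22–30, 127–135.
The reverse primer's reverse complement is AGCCTTCT, matching at positions 183–190.
Each forward site pairs with the reverse site to give a product ending at position 190: sizes 169, 64 bp.

169 bp, 64 bp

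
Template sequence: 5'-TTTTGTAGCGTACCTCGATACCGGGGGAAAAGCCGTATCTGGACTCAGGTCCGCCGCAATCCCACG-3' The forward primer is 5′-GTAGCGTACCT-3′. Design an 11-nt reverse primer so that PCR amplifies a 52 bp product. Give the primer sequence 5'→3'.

5'-CGGCGGACCTG-3'

The forward primer binds at positions 5–15, so a 52 bp product ends at position 5 + 52 − 1 = 56.
The reverse primer anneals to the top strand over positions 46–56, i.e. to CAGGTCCGCCG.
Its sequence written 5'→3' is the reverse complement: CGGCGGACCTG.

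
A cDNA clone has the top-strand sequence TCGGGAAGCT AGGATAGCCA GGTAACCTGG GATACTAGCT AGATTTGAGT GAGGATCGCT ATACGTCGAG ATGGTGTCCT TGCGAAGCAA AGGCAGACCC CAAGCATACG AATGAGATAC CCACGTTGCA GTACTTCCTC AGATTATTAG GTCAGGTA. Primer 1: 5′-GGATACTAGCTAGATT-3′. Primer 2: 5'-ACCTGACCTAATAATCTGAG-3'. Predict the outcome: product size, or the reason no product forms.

Primer 1 (GGATACTAGCTAGATT) matches the top strand at positions 30–45; it acts as a forward primer.
Primer 2's reverse complement is CTCAGATTATTAGGTCAGGT, matching the top strand at positions 138–157; it acts as a reverse primer.
The 3' ends face each other across positions 30–157, giving a 128 bp product.

Yes — a 128 bp product.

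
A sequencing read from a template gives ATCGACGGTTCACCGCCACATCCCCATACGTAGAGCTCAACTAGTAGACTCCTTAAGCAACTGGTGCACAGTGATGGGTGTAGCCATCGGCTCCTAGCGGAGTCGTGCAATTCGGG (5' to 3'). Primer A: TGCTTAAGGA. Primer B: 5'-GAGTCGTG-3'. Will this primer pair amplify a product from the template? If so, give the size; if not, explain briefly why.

Primer A (TGCTTAAGGA) has reverse complement TCCTTAAGCA, which matches the top strand at positions 50–59; primer A anneals to the top strand there with its 3' end pointing upstream toward position 50.
Primer B (GAGTCGTG) matches the top strand directly at positions 100–107; it anneals to the bottom strand with its 3' end pointing downstream toward position 107.
The 3' ends diverge (primer A extends toward position 1, primer B toward position 116), so the primers never converge on a shared product.

No product — the primers' 3' ends point away from each other.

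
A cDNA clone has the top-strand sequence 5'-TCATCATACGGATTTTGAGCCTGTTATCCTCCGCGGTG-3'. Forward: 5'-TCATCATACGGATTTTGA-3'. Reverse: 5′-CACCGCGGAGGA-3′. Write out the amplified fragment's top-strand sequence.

Scanning the template, TCATCATACGGATTTTGA occurs at positions 1–18; this primer anneals to the bottom strand there with its 3' end pointing downstream.
Taking the reverse complement of CACCGCGGAGGA gives TCCTCCGCGGTG, found at positions 27–38 on the template; the primer anneals here to the top strand with its 3' end pointing upstream.
The product is the template from position 1 through 38 (38 bp).

5'-TCATCATACGGATTTTGAGCCTGTTATCCTCCGCGGTG-3'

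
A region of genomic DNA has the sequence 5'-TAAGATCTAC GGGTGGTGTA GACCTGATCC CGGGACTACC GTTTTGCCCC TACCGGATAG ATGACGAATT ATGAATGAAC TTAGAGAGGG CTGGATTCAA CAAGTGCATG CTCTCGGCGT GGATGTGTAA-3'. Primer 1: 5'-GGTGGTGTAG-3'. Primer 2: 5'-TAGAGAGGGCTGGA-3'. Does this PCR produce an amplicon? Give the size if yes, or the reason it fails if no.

No product — both primers anneal to the same strand and extend in the same direction.

Primer 1 (GGTGGTGTAG) matches the top strand at positions 12–21 (3' end points downstream).
Primer 2 (TAGAGAGGGCTGGA) also matches the top strand directly, at positions 82–95 — its reverse complement TCCAGCCCTCTCTA is not present.
Both primers anneal to the bottom strand with 3' ends pointing the same way, so neither can prime synthesis back toward the other.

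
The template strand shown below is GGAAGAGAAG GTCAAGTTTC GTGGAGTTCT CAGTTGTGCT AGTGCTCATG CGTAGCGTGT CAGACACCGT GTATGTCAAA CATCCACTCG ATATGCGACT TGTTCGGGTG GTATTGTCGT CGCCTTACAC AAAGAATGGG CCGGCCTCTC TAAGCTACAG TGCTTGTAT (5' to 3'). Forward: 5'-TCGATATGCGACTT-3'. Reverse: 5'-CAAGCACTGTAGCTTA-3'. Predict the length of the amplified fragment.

79 bp

Scanning the template, TCGATATGCGACTT occurs at positions 88–101; this primer anneals to the bottom strand there with its 3' end pointing downstream.
Taking the reverse complement of CAAGCACTGTAGCTTA gives TAAGCTACAGTGCTTG, found at positions 151–166 on the template; the primer anneals here to the top strand with its 3' end pointing upstream.
Amplicon spans positions 88–166: 79 bp.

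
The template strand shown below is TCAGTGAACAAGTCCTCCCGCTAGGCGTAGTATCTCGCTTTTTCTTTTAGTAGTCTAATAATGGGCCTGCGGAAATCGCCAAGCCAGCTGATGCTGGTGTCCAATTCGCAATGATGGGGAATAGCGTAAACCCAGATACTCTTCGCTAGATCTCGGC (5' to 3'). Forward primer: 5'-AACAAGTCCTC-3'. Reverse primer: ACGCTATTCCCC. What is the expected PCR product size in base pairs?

121 bp

Forward primer AACAAGTCCTC is found on the top strand at positions 7–17.
The reverse primer's reverse complement is GGGGAATAGCGT, which matches the template at positions 116–127.
Product length = (reverse-primer end) − (forward-primer start) + 1 = 127 − 7 + 1 = 121 bp.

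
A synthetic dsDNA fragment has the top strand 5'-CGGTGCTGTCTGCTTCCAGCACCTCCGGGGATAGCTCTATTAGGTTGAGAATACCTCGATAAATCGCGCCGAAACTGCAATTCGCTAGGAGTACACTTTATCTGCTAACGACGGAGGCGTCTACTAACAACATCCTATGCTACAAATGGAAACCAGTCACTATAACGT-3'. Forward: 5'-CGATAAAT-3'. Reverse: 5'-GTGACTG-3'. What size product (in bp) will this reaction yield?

Forward primer CGATAAAT is found on the top strand at positions 57–64.
The reverse primer's reverse complement is CAGTCAC, which matches the template at positions 154–160.
Amplicon spans positions 57–160: 104 bp.

104 bp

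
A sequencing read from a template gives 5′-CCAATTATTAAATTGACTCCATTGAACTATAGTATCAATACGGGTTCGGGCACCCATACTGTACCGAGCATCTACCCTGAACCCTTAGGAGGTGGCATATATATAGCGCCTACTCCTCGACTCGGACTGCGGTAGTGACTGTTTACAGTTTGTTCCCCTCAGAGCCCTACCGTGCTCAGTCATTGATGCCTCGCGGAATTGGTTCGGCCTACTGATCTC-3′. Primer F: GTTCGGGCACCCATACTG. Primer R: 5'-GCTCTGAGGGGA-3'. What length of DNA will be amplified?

122 bp

Forward primer GTTCGGGCACCCATACTG is found on the top strand at positions 44–61.
Reverse complement of the reverse primer: TCCCCTCAGAGC. This occurs on the top strand at positions 154–165.
Product length = (reverse-primer end) − (forward-primer start) + 1 = 165 − 44 + 1 = 122 bp.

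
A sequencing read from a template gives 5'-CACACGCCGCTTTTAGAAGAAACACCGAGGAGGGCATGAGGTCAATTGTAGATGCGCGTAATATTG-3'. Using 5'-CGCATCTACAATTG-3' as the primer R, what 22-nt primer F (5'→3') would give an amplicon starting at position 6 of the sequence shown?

5'-GCCGCTTTTAGAAGAAACACCG-3'

The reverse primer's reverse complement CAATTGTAGATGCG matches the template at positions 43–56; the product starts at position 6.
The forward primer is identical to the top strand over positions 6–27: GCCGCTTTTAGAAGAAACACCG.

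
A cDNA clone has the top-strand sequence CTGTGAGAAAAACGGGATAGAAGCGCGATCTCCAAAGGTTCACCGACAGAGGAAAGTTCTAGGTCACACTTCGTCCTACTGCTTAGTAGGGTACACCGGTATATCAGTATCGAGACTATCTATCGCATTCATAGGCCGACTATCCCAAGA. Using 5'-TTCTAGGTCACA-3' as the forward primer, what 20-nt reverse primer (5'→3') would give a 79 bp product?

The forward primer binds at positions 57–68, so a 79 bp product ends at position 57 + 79 − 1 = 135.
The reverse primer anneals to the top strand over positions 116–135, i.e. to CTATCTATCGCATTCATAGG.
Its sequence written 5'→3' is the reverse complement: CCTATGAATGCGATAGATAG.

5'-CCTATGAATGCGATAGATAG-3'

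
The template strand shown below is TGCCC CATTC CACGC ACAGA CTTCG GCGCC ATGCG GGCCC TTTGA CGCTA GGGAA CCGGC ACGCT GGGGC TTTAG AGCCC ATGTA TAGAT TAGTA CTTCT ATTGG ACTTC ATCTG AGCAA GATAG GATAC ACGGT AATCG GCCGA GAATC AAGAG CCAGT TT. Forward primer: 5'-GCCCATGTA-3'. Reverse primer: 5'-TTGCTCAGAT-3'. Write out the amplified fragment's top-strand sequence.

Forward primer GCCCATGTA is found on the top strand at positions 77–85.
Reverse complement of the reverse primer: ATCTGAGCAA. This occurs on the top strand at positions 111–120.
The product is the template from position 77 through 120 (44 bp).

5'-GCCCATGTATAGATTAGTACTTCTATTGGACTTCATCTGAGCAA-3'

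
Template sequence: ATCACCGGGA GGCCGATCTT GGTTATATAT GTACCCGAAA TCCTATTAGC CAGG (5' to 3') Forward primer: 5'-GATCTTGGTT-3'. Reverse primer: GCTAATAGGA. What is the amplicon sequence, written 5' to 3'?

5'-GATCTTGGTTATATATGTACCCGAAATCCTATTAGC-3'

Forward primer GATCTTGGTT is found on the top strand at positions 15–24.
Taking the reverse complement of GCTAATAGGA gives TCCTATTAGC, found at positions 41–50 on the template; the primer anneals here to the top strand with its 3' end pointing upstream.
The product is the template from position 15 through 50 (36 bp).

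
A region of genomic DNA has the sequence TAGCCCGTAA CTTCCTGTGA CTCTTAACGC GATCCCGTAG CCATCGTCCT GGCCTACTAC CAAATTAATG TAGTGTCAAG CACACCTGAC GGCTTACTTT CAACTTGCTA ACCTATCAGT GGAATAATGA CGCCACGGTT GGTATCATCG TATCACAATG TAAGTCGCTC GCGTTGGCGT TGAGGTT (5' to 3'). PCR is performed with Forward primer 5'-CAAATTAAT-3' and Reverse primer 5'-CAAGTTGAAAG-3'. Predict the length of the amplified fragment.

The forward primer matches the template at positions 61–69.
The reverse primer's reverse complement is CTTTCAACTTG, which matches the template at positions 97–107.
Product length = (reverse-primer end) − (forward-primer start) + 1 = 107 − 61 + 1 = 47 bp.

47 bp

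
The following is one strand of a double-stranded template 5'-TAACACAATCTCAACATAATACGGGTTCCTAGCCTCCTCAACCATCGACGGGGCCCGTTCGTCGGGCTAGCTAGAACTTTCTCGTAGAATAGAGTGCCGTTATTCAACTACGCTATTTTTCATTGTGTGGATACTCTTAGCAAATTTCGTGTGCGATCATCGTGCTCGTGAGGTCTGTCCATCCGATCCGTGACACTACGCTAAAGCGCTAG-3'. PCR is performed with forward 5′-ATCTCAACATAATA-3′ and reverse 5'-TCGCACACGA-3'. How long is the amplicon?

149 bp

Scanning the template, ATCTCAACATAATA occurs at positions 8–21; this primer anneals to the bottom strand there with its 3' end pointing downstream.
The reverse primer's reverse complement is TCGTGTGCGA, which matches the template at positions 147–156.
The product runs from position 8 to position 156, so its length is 156 − 8 + 1 = 149 bp.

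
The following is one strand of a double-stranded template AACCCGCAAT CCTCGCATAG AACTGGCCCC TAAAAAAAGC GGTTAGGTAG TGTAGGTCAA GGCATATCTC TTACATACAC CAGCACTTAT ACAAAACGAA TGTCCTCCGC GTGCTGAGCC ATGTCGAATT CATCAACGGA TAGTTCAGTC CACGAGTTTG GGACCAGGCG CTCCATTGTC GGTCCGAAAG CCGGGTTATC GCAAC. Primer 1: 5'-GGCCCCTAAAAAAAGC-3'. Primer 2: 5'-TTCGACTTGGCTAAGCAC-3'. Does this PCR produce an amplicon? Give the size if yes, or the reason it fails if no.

Primer 2 (TTCGACTTGGCTAAGCAC) does not match the top strand, and its reverse complement GTGCTTAGCCAAGTCGAA does not match either.
With no annealing site for primer 2, no amplification occurs.

No product — primer 2 has no binding site in the template.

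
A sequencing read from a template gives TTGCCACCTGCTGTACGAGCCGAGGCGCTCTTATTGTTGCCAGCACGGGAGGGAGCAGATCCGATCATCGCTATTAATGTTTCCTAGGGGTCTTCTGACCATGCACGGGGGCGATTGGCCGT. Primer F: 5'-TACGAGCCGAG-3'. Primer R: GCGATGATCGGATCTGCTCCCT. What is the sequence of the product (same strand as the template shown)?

5'-TACGAGCCGAGGCGCTCTTATTGTTGCCAGCACGGGAGGGAGCAGATCCGATCATCGC-3'

The forward primer matches the template at positions 14–24.
Taking the reverse complement of GCGATGATCGGATCTGCTCCCT gives AGGGAGCAGATCCGATCATCGC, found at positions 50–71 on the template; the primer anneals here to the top strand with its 3' end pointing upstream.
The product is the template from position 14 through 71 (58 bp).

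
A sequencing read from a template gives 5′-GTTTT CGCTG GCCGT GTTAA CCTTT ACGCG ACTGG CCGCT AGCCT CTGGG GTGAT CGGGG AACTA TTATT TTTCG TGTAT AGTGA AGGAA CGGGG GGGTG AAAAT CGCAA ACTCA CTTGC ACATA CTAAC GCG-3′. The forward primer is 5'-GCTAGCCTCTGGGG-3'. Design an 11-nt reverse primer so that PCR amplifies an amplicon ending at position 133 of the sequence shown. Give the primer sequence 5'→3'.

The forward primer binds at positions 38–51; the product's 3' end on the top strand is position 133.
The reverse primer anneals to the top strand over positions 123–133, i.e. to ATACTAACGCG.
Its sequence written 5'→3' is the reverse complement: CGCGTTAGTAT.

5'-CGCGTTAGTAT-3'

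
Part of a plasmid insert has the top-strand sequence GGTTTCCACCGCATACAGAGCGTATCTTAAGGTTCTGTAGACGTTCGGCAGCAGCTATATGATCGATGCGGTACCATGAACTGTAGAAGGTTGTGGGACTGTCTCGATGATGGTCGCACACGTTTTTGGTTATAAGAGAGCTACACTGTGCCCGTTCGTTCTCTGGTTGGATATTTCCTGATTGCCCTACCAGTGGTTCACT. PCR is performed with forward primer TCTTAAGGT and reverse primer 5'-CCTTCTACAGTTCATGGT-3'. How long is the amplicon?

The forward primer matches the template at positions 25–33.
The reverse primer's reverse complement is ACCATGAACTGTAGAAGG, which matches the template at positions 73–90.
Amplicon spans positions 25–90: 66 bp.

66 bp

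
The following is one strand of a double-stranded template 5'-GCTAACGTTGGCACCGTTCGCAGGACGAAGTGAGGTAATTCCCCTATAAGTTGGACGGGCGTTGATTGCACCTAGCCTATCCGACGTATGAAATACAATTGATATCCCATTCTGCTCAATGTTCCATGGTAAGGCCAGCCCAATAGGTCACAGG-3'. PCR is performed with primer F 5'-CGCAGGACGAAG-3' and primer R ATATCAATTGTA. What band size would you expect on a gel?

The forward primer matches the template at positions 19–30.
Reverse complement of the reverse primer: TACAATTGATAT. This occurs on the top strand at positions 94–105.
Product length = (reverse-primer end) − (forward-primer start) + 1 = 105 − 19 + 1 = 87 bp.

87 bp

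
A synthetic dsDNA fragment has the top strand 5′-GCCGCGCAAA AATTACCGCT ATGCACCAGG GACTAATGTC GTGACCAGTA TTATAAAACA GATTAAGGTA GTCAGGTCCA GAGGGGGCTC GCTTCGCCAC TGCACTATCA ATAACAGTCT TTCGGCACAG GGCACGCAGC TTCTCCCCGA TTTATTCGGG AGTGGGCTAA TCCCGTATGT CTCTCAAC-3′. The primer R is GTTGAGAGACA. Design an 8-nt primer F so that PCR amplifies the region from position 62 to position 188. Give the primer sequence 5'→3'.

The reverse primer's reverse complement TGTCTCTCAAC matches the template at positions 178–188; the product starts at position 62.
The forward primer is identical to the top strand over positions 62–69: ATTAAGGT.

5'-ATTAAGGT-3'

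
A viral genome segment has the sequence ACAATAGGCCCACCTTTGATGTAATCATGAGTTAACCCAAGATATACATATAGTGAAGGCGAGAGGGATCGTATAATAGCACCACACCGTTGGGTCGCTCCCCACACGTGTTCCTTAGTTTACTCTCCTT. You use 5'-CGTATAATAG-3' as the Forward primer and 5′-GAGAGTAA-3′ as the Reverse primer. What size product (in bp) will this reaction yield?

58 bp

Forward primer CGTATAATAG is found on the top strand at positions 70–79.
Reverse complement of the reverse primer: TTACTCTC. This occurs on the top strand at positions 120–127.
Product length = (reverse-primer end) − (forward-primer start) + 1 = 127 − 70 + 1 = 58 bp.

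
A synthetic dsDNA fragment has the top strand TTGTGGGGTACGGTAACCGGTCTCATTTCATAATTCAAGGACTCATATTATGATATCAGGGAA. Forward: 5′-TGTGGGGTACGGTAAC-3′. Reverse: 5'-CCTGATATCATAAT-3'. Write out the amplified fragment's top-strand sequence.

Forward primer TGTGGGGTACGGTAAC is found on the top strand at positions 2–17.
Taking the reverse complement of CCTGATATCATAAT gives ATTATGATATCAGG, found at positions 47–60 on the template; the primer anneals here to the top strand with its 3' end pointing upstream.
The product is the template from position 2 through 60 (59 bp).

5'-TGTGGGGTACGGTAACCGGTCTCATTTCATAATTCAAGGACTCATATTATGATATCAGG-3'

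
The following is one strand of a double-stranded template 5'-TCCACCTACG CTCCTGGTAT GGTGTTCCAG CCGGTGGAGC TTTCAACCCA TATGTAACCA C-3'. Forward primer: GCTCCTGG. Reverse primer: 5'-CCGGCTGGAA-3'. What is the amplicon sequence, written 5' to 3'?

The forward primer matches the template at positions 10–17.
The reverse primer's reverse complement is TTCCAGCCGG, which matches the template at positions 25–34.
The product is the template from position 10 through 34 (25 bp).

5'-GCTCCTGGTATGGTGTTCCAGCCGG-3'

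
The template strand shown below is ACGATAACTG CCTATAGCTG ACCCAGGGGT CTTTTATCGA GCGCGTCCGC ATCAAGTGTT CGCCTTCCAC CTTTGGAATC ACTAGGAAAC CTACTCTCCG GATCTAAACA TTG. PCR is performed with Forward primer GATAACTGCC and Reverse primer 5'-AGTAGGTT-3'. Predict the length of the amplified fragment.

93 bp

Scanning the template, GATAACTGCC occurs at positions 3–12; this primer anneals to the bottom strand there with its 3' end pointing downstream.
Taking the reverse complement of AGTAGGTT gives AACCTACT, found at positions 88–95 on the template; the primer anneals here to the top strand with its 3' end pointing upstream.
Amplicon spans positions 3–95: 93 bp.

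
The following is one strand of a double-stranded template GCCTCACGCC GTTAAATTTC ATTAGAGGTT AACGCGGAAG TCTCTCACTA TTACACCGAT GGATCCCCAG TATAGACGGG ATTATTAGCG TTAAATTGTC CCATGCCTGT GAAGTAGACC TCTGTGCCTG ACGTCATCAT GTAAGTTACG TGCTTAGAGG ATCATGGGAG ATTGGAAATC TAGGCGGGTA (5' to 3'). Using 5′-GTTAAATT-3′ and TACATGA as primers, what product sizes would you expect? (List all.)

133 bp, 54 bp

The forward primer GTTAAATT matches the top strand at positions 11–18, 90–97.
The reverse primer's reverse complement is TCATGTA, matching at positions 137–143.
Each forward site pairs with the reverse site to give a product ending at position 143: sizes 133, 54 bp.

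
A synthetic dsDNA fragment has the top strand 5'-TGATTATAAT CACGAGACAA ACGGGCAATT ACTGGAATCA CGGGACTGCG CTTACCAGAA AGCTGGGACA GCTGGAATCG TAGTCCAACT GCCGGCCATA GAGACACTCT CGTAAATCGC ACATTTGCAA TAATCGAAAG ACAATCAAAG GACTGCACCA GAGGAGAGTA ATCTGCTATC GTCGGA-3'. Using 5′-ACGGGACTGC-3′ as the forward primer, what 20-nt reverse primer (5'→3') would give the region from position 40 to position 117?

The product's 3' end on the top strand is position 117.
The reverse primer anneals to the top strand over positions 98–117, i.e. to ATAGAGACACTCTCGTAAAT.
Its sequence written 5'→3' is the reverse complement: ATTTACGAGAGTGTCTCTAT.

5'-ATTTACGAGAGTGTCTCTAT-3'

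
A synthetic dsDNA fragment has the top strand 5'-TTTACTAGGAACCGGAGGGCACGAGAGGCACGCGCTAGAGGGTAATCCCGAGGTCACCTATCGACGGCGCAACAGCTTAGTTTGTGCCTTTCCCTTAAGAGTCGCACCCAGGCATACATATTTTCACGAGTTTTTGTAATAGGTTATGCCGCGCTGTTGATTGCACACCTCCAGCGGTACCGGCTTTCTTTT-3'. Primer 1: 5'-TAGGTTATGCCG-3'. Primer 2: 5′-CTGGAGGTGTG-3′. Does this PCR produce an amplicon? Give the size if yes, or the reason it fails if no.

Primer 1 (TAGGTTATGCCG) matches the top strand at positions 140–151; it acts as a forward primer.
Primer 2's reverse complement is CACACCTCCAG, matching the top strand at positions 164–174; it acts as a reverse primer.
The 3' ends face each other across positions 140–174, giving a 35 bp product.

Yes — a 35 bp product.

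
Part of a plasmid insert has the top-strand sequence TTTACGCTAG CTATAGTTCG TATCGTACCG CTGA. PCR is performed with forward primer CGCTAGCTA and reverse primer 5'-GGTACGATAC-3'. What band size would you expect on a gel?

Scanning the template, CGCTAGCTA occurs at positions 5–13; this primer anneals to the bottom strand there with its 3' end pointing downstream.
Reverse complement of the reverse primer: GTATCGTACC. This occurs on the top strand at positions 20–29.
Product length = (reverse-primer end) − (forward-primer start) + 1 = 29 − 5 + 1 = 25 bp.

25 bp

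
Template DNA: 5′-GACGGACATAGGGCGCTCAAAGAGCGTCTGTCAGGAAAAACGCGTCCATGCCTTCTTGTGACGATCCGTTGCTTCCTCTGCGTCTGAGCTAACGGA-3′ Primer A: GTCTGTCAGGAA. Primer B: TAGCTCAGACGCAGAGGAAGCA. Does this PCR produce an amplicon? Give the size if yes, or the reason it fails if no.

Primer A (GTCTGTCAGGAA) matches the top strand at positions 26–37; it acts as a forward primer.
Primer B's reverse complement is TGCTTCCTCTGCGTCTGAGCTA, matching the top strand at positions 70–91; it acts as a reverse primer.
The 3' ends face each other across positions 26–91, giving a 66 bp product.

Yes — a 66 bp product.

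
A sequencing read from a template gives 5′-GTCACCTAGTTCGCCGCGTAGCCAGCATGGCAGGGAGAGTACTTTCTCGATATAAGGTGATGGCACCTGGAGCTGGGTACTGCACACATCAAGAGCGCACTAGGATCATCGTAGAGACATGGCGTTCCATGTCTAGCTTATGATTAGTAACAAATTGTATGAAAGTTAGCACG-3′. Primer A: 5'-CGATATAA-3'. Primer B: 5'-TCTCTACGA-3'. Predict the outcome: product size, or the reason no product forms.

Primer A (CGATATAA) matches the top strand at positions 48–55; it acts as a forward primer.
Primer B's reverse complement is TCGTAGAGA, matching the top strand at positions 109–117; it acts as a reverse primer.
The 3' ends face each other across positions 48–117, giving a 70 bp product.

Yes — a 70 bp product.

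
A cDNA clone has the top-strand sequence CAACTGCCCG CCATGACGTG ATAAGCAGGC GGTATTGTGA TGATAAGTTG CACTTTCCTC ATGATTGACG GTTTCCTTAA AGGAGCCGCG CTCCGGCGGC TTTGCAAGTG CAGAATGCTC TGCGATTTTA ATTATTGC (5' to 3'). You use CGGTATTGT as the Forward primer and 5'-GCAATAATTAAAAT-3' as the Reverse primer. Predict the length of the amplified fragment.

109 bp

The forward primer matches the template at positions 30–38.
The reverse primer's reverse complement is ATTTTAATTATTGC, which matches the template at positions 125–138.
Product length = (reverse-primer end) − (forward-primer start) + 1 = 138 − 30 + 1 = 109 bp.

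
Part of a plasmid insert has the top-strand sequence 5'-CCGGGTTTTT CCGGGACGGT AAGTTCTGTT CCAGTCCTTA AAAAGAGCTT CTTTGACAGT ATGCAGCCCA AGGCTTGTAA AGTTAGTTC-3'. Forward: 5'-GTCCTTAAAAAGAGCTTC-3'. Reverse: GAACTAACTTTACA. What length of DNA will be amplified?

Forward primer GTCCTTAAAAAGAGCTTC is found on the top strand at positions 34–51.
The reverse primer's reverse complement is TGTAAAGTTAGTTC, which matches the template at positions 76–89.
Amplicon spans positions 34–89: 56 bp.

56 bp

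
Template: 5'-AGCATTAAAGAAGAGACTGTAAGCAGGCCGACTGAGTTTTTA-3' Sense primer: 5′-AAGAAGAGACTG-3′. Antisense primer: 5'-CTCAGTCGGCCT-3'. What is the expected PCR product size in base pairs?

Scanning the template, AAGAAGAGACTG occurs at positions 8–19; this primer anneals to the bottom strand there with its 3' end pointing downstream.
Taking the reverse complement of CTCAGTCGGCCT gives AGGCCGACTGAG, found at positions 25–36 on the template; the primer anneals here to the top strand with its 3' end pointing upstream.
Product length = (reverse-primer end) − (forward-primer start) + 1 = 36 − 8 + 1 = 29 bp.

29 bp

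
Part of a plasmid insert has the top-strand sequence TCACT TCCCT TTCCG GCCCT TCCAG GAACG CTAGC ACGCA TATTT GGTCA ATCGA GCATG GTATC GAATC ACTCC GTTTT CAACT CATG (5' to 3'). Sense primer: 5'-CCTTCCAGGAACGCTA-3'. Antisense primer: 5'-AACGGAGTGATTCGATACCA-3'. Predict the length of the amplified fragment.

61 bp

Scanning the template, CCTTCCAGGAACGCTA occurs at positions 18–33; this primer anneals to the bottom strand there with its 3' end pointing downstream.
Taking the reverse complement of AACGGAGTGATTCGATACCA gives TGGTATCGAATCACTCCGTT, found at positions 59–78 on the template; the primer anneals here to the top strand with its 3' end pointing upstream.
Product length = (reverse-primer end) − (forward-primer start) + 1 = 78 − 18 + 1 = 61 bp.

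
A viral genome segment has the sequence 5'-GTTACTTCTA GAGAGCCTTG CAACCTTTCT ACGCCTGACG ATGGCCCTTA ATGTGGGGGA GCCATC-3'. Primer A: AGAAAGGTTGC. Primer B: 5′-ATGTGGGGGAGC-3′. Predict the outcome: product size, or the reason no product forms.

Primer A (AGAAAGGTTGC) has reverse complement GCAACCTTTCT, which matches the top strand at positions 20–30; primer A anneals to the top strand there with its 3' end pointing upstream toward position 20.
Primer B (ATGTGGGGGAGC) matches the top strand directly at positions 51–62; it anneals to the bottom strand with its 3' end pointing downstream toward position 62.
The 3' ends diverge (primer A extends toward position 1, primer B toward position 66), so the primers never converge on a shared product.

No product — the primers' 3' ends point away from each other.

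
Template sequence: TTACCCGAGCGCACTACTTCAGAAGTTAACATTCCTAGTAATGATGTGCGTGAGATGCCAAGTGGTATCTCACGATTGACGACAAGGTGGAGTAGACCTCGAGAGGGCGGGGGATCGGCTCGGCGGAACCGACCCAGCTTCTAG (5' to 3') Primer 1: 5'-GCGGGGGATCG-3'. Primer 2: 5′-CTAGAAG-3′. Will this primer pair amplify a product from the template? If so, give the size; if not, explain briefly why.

Yes — a 38 bp product.

Primer 1 (GCGGGGGATCG) matches the top strand at positions 107–117; it acts as a forward primer.
Primer 2's reverse complement is CTTCTAG, matching the top strand at positions 138–144; it acts as a reverse primer.
The 3' ends face each other across positions 107–144, giving a 38 bp product.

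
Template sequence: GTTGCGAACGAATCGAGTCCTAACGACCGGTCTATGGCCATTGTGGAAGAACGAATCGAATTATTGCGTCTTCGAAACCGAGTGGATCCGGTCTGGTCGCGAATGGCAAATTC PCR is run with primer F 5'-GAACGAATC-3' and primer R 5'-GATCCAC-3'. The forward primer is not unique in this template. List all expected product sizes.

The forward primer GAACGAATC matches the top strand at positions 6–14, 49–57.
The reverse primer's reverse complement is GTGGATC, matching at positions 82–88.
Each forward site pairs with the reverse site to give a product ending at position 88: sizes 83, 40 bp.

83 bp, 40 bp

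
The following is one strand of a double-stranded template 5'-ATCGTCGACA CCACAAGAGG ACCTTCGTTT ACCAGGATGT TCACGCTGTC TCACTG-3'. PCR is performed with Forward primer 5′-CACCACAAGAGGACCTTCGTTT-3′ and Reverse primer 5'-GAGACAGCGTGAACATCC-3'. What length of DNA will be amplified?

44 bp

Forward primer CACCACAAGAGGACCTTCGTTT is found on the top strand at positions 9–30.
Taking the reverse complement of GAGACAGCGTGAACATCC gives GGATGTTCACGCTGTCTC, found at positions 35–52 on the template; the primer anneals here to the top strand with its 3' end pointing upstream.
The product runs from position 9 to position 52, so its length is 52 − 9 + 1 = 44 bp.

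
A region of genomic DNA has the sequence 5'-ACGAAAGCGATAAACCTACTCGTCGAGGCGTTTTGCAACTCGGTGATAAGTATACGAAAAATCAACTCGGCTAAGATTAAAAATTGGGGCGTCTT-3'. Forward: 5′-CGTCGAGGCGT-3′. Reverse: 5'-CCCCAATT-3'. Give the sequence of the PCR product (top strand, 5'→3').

5'-CGTCGAGGCGTTTTGCAACTCGGTGATAAGTATACGAAAAATCAACTCGGCTAAGATTAAAAATTGGGG-3'

The forward primer matches the template at positions 21–31.
The reverse primer's reverse complement is AATTGGGG, which matches the template at positions 82–89.
The product is the template from position 21 through 89 (69 bp).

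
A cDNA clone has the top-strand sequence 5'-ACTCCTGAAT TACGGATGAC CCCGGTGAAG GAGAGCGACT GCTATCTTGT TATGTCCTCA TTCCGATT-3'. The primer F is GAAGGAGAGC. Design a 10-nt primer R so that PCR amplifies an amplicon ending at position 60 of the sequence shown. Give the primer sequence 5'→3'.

5'-TGAGGACATA-3'

The forward primer binds at positions 27–36; the product's 3' end on the top strand is position 60.
The reverse primer anneals to the top strand over positions 51–60, i.e. to TATGTCCTCA.
Its sequence written 5'→3' is the reverse complement: TGAGGACATA.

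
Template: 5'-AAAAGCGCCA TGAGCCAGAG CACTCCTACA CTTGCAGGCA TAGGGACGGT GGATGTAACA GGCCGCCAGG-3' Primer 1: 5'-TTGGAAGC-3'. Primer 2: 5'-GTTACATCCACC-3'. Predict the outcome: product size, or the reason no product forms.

No product — primer 1 has no binding site in the template.

Primer 1 (TTGGAAGC) does not match the top strand, and its reverse complement GCTTCCAA does not match either.
With no annealing site for primer 1, no amplification occurs.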